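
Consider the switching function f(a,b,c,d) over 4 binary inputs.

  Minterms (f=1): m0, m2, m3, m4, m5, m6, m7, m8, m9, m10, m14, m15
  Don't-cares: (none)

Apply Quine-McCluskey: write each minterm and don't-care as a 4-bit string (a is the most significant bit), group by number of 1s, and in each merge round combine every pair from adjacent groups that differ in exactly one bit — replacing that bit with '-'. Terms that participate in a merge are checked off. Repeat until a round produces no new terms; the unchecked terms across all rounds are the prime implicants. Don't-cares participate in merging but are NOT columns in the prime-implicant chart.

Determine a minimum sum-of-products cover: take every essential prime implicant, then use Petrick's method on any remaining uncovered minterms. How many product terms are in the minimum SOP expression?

5

Round 0: 0000✓ 0010✓ 0011✓ 0100✓ 0101✓ 0110✓ 0111✓ 1000✓ 1001✓ 1010✓ 1110✓ 1111✓
Round 1: -000✓ -010✓ -110✓ -111✓ 0-00✓ 0-10✓ 0-11✓ 00-0✓ 001-✓ 01-0✓ 01-1✓ 010-✓ 011-✓ 1-10✓ 10-0✓ 100- 111-✓
Round 2: --10 -0-0 -11- 0--0 0-1- 01--
PIs = {--10, -0-0, -11-, 0--0, 0-1-, 01--, 100-}
Coverage chart:
  m0: -0-0,0--0
  m2: --10,-0-0,0--0,0-1-
  m3: 0-1- ←essential
  m4: 0--0,01--
  m5: 01-- ←essential
  m6: --10,-11-,0--0,0-1-,01--
  m7: -11-,0-1-,01--
  m8: -0-0,100-
  m9: 100- ←essential
  m10: --10,-0-0
  m14: --10,-11-
  m15: -11- ←essential
Essential: -11-, 0-1-, 01--, 100-
Petrick residual → -0-0
Min cover (5 terms): b'd' + bc + a'c + a'b + ab'c'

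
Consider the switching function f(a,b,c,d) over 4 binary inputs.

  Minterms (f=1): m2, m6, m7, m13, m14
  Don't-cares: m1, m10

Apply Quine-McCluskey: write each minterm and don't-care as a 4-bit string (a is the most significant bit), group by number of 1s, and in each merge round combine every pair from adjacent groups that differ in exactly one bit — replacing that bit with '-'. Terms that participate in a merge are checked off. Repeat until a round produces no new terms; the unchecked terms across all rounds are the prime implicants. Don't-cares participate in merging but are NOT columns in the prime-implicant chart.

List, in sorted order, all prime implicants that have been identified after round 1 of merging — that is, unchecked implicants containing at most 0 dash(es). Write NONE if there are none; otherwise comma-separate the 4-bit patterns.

0001, 1101

size-2^0 implicants → 0001  0010(✓)  0110(✓)  0111(✓)  1010(✓)  1101  1110(✓)
size-2^1 implicants → -010(✓)  -110(✓)  0-10(✓)  011-  1-10(✓)
size-2^2 implicants → --10
Unchecked terms (primes): --10, 0001, 011-, 1101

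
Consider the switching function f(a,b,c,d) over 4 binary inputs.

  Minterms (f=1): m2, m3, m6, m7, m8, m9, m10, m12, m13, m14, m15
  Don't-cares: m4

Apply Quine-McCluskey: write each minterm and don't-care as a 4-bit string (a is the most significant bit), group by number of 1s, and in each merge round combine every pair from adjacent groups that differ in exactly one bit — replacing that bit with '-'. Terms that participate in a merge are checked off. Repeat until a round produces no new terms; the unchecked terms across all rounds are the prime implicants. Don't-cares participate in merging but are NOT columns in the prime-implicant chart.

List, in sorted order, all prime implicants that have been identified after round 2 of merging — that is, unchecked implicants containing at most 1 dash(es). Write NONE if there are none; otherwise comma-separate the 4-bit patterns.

Round 0: 0010✓ 0011✓ 0100✓ 0110✓ 0111✓ 1000✓ 1001✓ 1010✓ 1100✓ 1101✓ 1110✓ 1111✓
Round 1: -010✓ -100✓ -110✓ -111✓ 0-10✓ 0-11✓ 001-✓ 01-0✓ 011-✓ 1-00✓ 1-01✓ 1-10✓ 10-0✓ 100-✓ 11-0✓ 11-1✓ 110-✓ 111-✓
Round 2: --10 -1-0 -11- 0-1- 1--0 1-0- 11--
PIs = {--10, -1-0, -11-, 0-1-, 1--0, 1-0-, 11--}

NONE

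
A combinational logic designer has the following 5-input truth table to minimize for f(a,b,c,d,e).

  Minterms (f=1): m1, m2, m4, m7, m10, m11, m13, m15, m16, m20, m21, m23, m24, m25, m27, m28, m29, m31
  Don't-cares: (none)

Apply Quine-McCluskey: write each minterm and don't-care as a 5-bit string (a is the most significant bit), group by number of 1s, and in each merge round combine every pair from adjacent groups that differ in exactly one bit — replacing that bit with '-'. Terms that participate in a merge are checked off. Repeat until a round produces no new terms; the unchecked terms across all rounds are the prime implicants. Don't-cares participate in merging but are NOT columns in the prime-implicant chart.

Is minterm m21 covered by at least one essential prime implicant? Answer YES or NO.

NO

size-2^0 implicants → 00001  00010(✓)  00100(✓)  00111(✓)  01010(✓)  01011(✓)  01101(✓)  01111(✓)  10000(✓)  10100(✓)  10101(✓)  10111(✓)  11000(✓)  11001(✓)  11011(✓)  11100(✓)  11101(✓)  11111(✓)
size-2^1 implicants → -0100  -0111(✓)  -1011(✓)  -1101(✓)  -1111(✓)  0-010  0-111(✓)  01-11(✓)  0101-  011-1(✓)  1-000(✓)  1-100(✓)  1-101(✓)  1-111(✓)  10-00(✓)  101-1(✓)  1010-(✓)  11-00(✓)  11-01(✓)  11-11(✓)  110-1(✓)  1100-(✓)  111-1(✓)  1110-(✓)
size-2^2 implicants → --111  -1-11  -11-1  1--00  1-1-1  1-10-  11--1  11-0-
Unchecked terms (primes): --111, -0100, -1-11, -11-1, 0-010, 00001, 0101-, 1--00, 1-1-1, 1-10-, 11--1, 11-0-
Minterm coverage:
  m1 ⊆ 00001 [E]
  m2 ⊆ 0-010 [E]
  m4 ⊆ -0100 [E]
  m7 ⊆ --111 [E]
  m10 ⊆ 0-010,0101-
  m11 ⊆ -1-11,0101-
  m13 ⊆ -11-1 [E]
  m15 ⊆ --111,-1-11,-11-1
  m16 ⊆ 1--00 [E]
  m20 ⊆ -0100,1--00,1-10-
  m21 ⊆ 1-1-1,1-10-
  m23 ⊆ --111,1-1-1
  m24 ⊆ 1--00,11-0-
  m25 ⊆ 11--1,11-0-
  m27 ⊆ -1-11,11--1
  m28 ⊆ 1--00,1-10-,11-0-
  m29 ⊆ -11-1,1-1-1,1-10-,11--1,11-0-
  m31 ⊆ --111,-1-11,-11-1,1-1-1,11--1
E = {--111, -0100, -11-1, 0-010, 00001, 1--00}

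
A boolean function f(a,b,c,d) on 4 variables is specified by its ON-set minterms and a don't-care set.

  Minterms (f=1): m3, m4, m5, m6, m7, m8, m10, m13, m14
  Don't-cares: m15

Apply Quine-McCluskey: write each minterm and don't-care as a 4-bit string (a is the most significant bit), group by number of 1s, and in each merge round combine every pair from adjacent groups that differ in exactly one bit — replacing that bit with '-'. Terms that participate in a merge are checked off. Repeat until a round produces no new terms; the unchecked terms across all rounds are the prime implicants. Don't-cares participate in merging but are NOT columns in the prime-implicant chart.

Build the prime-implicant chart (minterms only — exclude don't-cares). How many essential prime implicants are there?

[col 0] 0011*, 0100*, 0101*, 0110*, 0111*, 1000*, 1010*, 1101*, 1110*, 1111*
[col 1] -101*, -110*, -111*, 0-11, 01-0*, 01-1*, 010-*, 011-*, 1-10, 10-0, 11-1*, 111-*
[col 2] -1-1, -11-, 01--
Prime implicants: -1-1, -11-, 0-11, 01--, 1-10, 10-0
PI chart (minterm → PIs covering it):
  3 | 0-11  (sole → essential)
  4 | 01--  (sole → essential)
  5 | -1-1,01--
  6 | -11-,01--
  7 | -1-1,-11-,0-11,01--
  8 | 10-0  (sole → essential)
  10 | 1-10,10-0
  13 | -1-1  (sole → essential)
  14 | -11-,1-10
Essential prime implicants: -1-1, 0-11, 01--, 10-0

4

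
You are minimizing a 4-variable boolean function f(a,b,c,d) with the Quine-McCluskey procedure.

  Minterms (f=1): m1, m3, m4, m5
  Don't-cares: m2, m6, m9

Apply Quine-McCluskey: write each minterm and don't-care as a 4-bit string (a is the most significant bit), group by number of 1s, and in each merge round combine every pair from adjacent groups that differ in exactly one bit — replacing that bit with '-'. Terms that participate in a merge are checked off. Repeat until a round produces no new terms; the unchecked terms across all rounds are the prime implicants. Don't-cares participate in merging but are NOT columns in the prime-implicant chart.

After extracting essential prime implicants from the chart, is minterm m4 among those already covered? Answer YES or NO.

[col 0] 0001*, 0010*, 0011*, 0100*, 0101*, 0110*, 1001*
[col 1] -001, 0-01, 0-10, 00-1, 001-, 01-0, 010-
Prime implicants: -001, 0-01, 0-10, 00-1, 001-, 01-0, 010-
PI chart (minterm → PIs covering it):
  1 | -001,0-01,00-1
  3 | 00-1,001-
  4 | 01-0,010-
  5 | 0-01,010-
(no essential prime implicants)

NO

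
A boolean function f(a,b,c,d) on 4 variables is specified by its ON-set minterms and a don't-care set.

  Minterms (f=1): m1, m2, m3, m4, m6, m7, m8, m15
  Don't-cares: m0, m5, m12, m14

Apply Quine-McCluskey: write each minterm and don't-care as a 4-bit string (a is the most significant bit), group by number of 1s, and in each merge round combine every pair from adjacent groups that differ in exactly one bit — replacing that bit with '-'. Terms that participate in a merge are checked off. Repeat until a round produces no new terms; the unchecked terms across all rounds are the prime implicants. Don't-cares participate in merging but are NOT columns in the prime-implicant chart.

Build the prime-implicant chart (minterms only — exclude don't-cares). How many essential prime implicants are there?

[col 0] 0000*, 0001*, 0010*, 0011*, 0100*, 0101*, 0110*, 0111*, 1000*, 1100*, 1110*, 1111*
[col 1] -000*, -100*, -110*, -111*, 0-00*, 0-01*, 0-10*, 0-11*, 00-0*, 00-1*, 000-*, 001-*, 01-0*, 01-1*, 010-*, 011-*, 1-00*, 11-0*, 111-*
[col 2] --00, -1-0, -11-, 0--0*, 0--1*, 0-0-*, 0-1-*, 00--*, 01--*
[col 3] 0---
Prime implicants: --00, -1-0, -11-, 0---
PI chart (minterm → PIs covering it):
  1 | 0---  (sole → essential)
  2 | 0---  (sole → essential)
  3 | 0---  (sole → essential)
  4 | --00,-1-0,0---
  6 | -1-0,-11-,0---
  7 | -11-,0---
  8 | --00  (sole → essential)
  15 | -11-  (sole → essential)
Essential prime implicants: --00, -11-, 0---

3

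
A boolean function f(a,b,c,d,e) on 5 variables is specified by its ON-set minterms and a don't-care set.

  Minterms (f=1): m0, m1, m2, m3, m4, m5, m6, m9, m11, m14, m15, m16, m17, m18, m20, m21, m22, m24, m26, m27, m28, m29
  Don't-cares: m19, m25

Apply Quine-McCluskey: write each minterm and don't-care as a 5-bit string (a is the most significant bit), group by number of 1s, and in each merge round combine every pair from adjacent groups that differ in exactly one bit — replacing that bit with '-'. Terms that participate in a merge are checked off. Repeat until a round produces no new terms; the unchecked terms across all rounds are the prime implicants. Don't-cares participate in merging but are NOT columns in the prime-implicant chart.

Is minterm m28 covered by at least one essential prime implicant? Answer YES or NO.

size-2^0 implicants → 00000(✓)  00001(✓)  00010(✓)  00011(✓)  00100(✓)  00101(✓)  00110(✓)  01001(✓)  01011(✓)  01110(✓)  01111(✓)  10000(✓)  10001(✓)  10010(✓)  10011(✓)  10100(✓)  10101(✓)  10110(✓)  11000(✓)  11001(✓)  11010(✓)  11011(✓)  11100(✓)  11101(✓)
size-2^1 implicants → -0000(✓)  -0001(✓)  -0010(✓)  -0011(✓)  -0100(✓)  -0101(✓)  -0110(✓)  -1001(✓)  -1011(✓)  0-001(✓)  0-011(✓)  0-110  00-00(✓)  00-01(✓)  00-10(✓)  000-0(✓)  000-1(✓)  0000-(✓)  0001-(✓)  001-0(✓)  0010-(✓)  01-11  010-1(✓)  0111-  1-000(✓)  1-001(✓)  1-010(✓)  1-011(✓)  1-100(✓)  1-101(✓)  10-00(✓)  10-01(✓)  10-10(✓)  100-0(✓)  100-1(✓)  1000-(✓)  1001-(✓)  101-0(✓)  1010-(✓)  11-00(✓)  11-01(✓)  110-0(✓)  110-1(✓)  1100-(✓)  1101-(✓)  1110-(✓)
size-2^2 implicants → --001(✓)  --011(✓)  -0-00(✓)  -0-01(✓)  -0-10(✓)  -00-0(✓)  -00-1(✓)  -000-(✓)  -001-(✓)  -01-0(✓)  -010-(✓)  -10-1(✓)  0-0-1(✓)  00--0(✓)  00-0-(✓)  000--(✓)  1--00(✓)  1--01(✓)  1-0-0(✓)  1-0-1(✓)  1-00-(✓)  1-01-(✓)  1-10-(✓)  10--0(✓)  10-0-(✓)  100--(✓)  11-0-(✓)  110--(✓)
size-2^3 implicants → --0-1  -0--0  -0-0-  -00--  1--0-  1-0--
Unchecked terms (primes): --0-1, -0--0, -0-0-, -00--, 0-110, 01-11, 0111-, 1--0-, 1-0--
Minterm coverage:
  m0 ⊆ -0--0,-0-0-,-00--
  m1 ⊆ --0-1,-0-0-,-00--
  m2 ⊆ -0--0,-00--
  m3 ⊆ --0-1,-00--
  m4 ⊆ -0--0,-0-0-
  m5 ⊆ -0-0- [E]
  m6 ⊆ -0--0,0-110
  m9 ⊆ --0-1 [E]
  m11 ⊆ --0-1,01-11
  m14 ⊆ 0-110,0111-
  m15 ⊆ 01-11,0111-
  m16 ⊆ -0--0,-0-0-,-00--,1--0-,1-0--
  m17 ⊆ --0-1,-0-0-,-00--,1--0-,1-0--
  m18 ⊆ -0--0,-00--,1-0--
  m20 ⊆ -0--0,-0-0-,1--0-
  m21 ⊆ -0-0-,1--0-
  m22 ⊆ -0--0 [E]
  m24 ⊆ 1--0-,1-0--
  m26 ⊆ 1-0-- [E]
  m27 ⊆ --0-1,1-0--
  m28 ⊆ 1--0- [E]
  m29 ⊆ 1--0- [E]
E = {--0-1, -0--0, -0-0-, 1--0-, 1-0--}

YES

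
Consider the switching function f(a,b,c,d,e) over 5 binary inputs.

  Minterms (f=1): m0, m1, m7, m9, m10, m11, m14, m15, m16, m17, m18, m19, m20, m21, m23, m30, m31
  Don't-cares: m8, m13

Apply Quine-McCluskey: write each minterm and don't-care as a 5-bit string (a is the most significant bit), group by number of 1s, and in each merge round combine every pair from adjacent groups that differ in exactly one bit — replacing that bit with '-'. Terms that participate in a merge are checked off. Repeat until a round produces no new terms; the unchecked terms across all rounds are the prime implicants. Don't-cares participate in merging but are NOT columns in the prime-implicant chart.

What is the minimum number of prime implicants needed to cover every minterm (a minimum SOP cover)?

6

size-2^0 implicants → 00000(✓)  00001(✓)  00111(✓)  01000(✓)  01001(✓)  01010(✓)  01011(✓)  01101(✓)  01110(✓)  01111(✓)  10000(✓)  10001(✓)  10010(✓)  10011(✓)  10100(✓)  10101(✓)  10111(✓)  11110(✓)  11111(✓)
size-2^1 implicants → -0000(✓)  -0001(✓)  -0111(✓)  -1110(✓)  -1111(✓)  0-000(✓)  0-001(✓)  0-111(✓)  0000-(✓)  01-01(✓)  01-10(✓)  01-11(✓)  010-0(✓)  010-1(✓)  0100-(✓)  0101-(✓)  011-1(✓)  0111-(✓)  1-111(✓)  10-00(✓)  10-01(✓)  10-11(✓)  100-0(✓)  100-1(✓)  1000-(✓)  1001-(✓)  101-1(✓)  1010-(✓)  1111-(✓)
size-2^2 implicants → --111  -000-  -111-  0-00-  01--1  01-1-  010--  10--1  10-0-  100--
Unchecked terms (primes): --111, -000-, -111-, 0-00-, 01--1, 01-1-, 010--, 10--1, 10-0-, 100--
Minterm coverage:
  m0 ⊆ -000-,0-00-
  m1 ⊆ -000-,0-00-
  m7 ⊆ --111 [E]
  m9 ⊆ 0-00-,01--1,010--
  m10 ⊆ 01-1-,010--
  m11 ⊆ 01--1,01-1-,010--
  m14 ⊆ -111-,01-1-
  m15 ⊆ --111,-111-,01--1,01-1-
  m16 ⊆ -000-,10-0-,100--
  m17 ⊆ -000-,10--1,10-0-,100--
  m18 ⊆ 100-- [E]
  m19 ⊆ 10--1,100--
  m20 ⊆ 10-0- [E]
  m21 ⊆ 10--1,10-0-
  m23 ⊆ --111,10--1
  m30 ⊆ -111- [E]
  m31 ⊆ --111,-111-
E = {--111, -111-, 10-0-, 100--}
Petrick residual → -000-, 010--
Cover = cde + b'c'd' + bcd + a'bc' + ab'd' + ab'c'  |cover|=6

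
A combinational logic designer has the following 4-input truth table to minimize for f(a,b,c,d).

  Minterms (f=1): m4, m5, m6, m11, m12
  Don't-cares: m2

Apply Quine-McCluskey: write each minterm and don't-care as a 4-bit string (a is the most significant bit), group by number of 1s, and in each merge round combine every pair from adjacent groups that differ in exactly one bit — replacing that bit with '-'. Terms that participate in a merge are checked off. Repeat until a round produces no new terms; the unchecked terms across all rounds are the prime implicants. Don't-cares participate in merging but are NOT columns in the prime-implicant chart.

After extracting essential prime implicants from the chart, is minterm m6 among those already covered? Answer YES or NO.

NO

[col 0] 0010*, 0100*, 0101*, 0110*, 1011, 1100*
[col 1] -100, 0-10, 01-0, 010-
Prime implicants: -100, 0-10, 01-0, 010-, 1011
PI chart (minterm → PIs covering it):
  4 | -100,01-0,010-
  5 | 010-  (sole → essential)
  6 | 0-10,01-0
  11 | 1011  (sole → essential)
  12 | -100  (sole → essential)
Essential prime implicants: -100, 010-, 1011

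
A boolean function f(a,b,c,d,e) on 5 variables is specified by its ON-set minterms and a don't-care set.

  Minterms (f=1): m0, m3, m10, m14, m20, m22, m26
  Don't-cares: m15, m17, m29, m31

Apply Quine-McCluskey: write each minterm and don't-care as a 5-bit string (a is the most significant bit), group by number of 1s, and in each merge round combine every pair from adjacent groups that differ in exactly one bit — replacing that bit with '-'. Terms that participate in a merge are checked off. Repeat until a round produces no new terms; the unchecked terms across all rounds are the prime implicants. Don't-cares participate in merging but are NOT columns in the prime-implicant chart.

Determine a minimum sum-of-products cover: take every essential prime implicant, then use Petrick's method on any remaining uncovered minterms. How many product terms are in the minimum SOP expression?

5

size-2^0 implicants → 00000  00011  01010(✓)  01110(✓)  01111(✓)  10001  10100(✓)  10110(✓)  11010(✓)  11101(✓)  11111(✓)
size-2^1 implicants → -1010  -1111  01-10  0111-  101-0  111-1
Unchecked terms (primes): -1010, -1111, 00000, 00011, 01-10, 0111-, 10001, 101-0, 111-1
Minterm coverage:
  m0 ⊆ 00000 [E]
  m3 ⊆ 00011 [E]
  m10 ⊆ -1010,01-10
  m14 ⊆ 01-10,0111-
  m20 ⊆ 101-0 [E]
  m22 ⊆ 101-0 [E]
  m26 ⊆ -1010 [E]
E = {-1010, 00000, 00011, 101-0}
Petrick residual → 01-10
Cover = bc'de' + a'b'c'd'e' + a'b'c'de + a'bde' + ab'ce'  |cover|=5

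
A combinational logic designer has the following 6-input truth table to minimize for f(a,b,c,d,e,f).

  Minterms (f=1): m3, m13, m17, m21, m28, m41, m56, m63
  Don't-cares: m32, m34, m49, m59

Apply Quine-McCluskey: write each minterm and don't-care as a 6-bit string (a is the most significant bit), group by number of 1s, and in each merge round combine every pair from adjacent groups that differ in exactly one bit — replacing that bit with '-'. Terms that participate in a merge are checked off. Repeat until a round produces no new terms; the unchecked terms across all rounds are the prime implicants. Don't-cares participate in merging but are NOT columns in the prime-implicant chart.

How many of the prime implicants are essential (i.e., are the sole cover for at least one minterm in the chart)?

7

Round 0: 000011 001101 010001✓ 010101✓ 011100 100000✓ 100010✓ 101001 110001✓ 111000 111011✓ 111111✓
Round 1: -10001 010-01 1000-0 111-11
PIs = {-10001, 000011, 001101, 010-01, 011100, 1000-0, 101001, 111-11, 111000}
Coverage chart:
  m3: 000011 ←essential
  m13: 001101 ←essential
  m17: -10001,010-01
  m21: 010-01 ←essential
  m28: 011100 ←essential
  m41: 101001 ←essential
  m56: 111000 ←essential
  m63: 111-11 ←essential
Essential: 000011, 001101, 010-01, 011100, 101001, 111-11, 111000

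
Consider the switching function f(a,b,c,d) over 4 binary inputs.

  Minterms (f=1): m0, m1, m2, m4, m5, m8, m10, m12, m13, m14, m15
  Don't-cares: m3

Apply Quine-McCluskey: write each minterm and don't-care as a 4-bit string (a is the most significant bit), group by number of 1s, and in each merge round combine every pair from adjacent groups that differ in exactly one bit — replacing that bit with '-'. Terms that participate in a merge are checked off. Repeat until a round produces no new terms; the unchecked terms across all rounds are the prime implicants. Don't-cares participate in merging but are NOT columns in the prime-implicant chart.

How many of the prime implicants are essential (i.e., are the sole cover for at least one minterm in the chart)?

1

Round 0: 0000✓ 0001✓ 0010✓ 0011✓ 0100✓ 0101✓ 1000✓ 1010✓ 1100✓ 1101✓ 1110✓ 1111✓
Round 1: -000✓ -010✓ -100✓ -101✓ 0-00✓ 0-01✓ 00-0✓ 00-1✓ 000-✓ 001-✓ 010-✓ 1-00✓ 1-10✓ 10-0✓ 11-0✓ 11-1✓ 110-✓ 111-✓
Round 2: --00 -0-0 -10- 0-0- 00-- 1--0 11--
PIs = {--00, -0-0, -10-, 0-0-, 00--, 1--0, 11--}
Coverage chart:
  m0: --00,-0-0,0-0-,00--
  m1: 0-0-,00--
  m2: -0-0,00--
  m4: --00,-10-,0-0-
  m5: -10-,0-0-
  m8: --00,-0-0,1--0
  m10: -0-0,1--0
  m12: --00,-10-,1--0,11--
  m13: -10-,11--
  m14: 1--0,11--
  m15: 11-- ←essential
Essential: 11--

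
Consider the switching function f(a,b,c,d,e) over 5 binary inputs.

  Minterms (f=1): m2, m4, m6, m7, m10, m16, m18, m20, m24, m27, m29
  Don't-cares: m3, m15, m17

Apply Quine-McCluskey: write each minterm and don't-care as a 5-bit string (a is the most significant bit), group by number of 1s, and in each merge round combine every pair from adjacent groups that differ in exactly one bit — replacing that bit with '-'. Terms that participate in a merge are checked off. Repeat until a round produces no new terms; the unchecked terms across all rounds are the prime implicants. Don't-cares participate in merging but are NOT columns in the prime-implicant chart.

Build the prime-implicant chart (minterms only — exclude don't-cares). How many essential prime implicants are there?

4

size-2^0 implicants → 00010(✓)  00011(✓)  00100(✓)  00110(✓)  00111(✓)  01010(✓)  01111(✓)  10000(✓)  10001(✓)  10010(✓)  10100(✓)  11000(✓)  11011  11101
size-2^1 implicants → -0010  -0100  0-010  0-111  00-10(✓)  00-11(✓)  0001-(✓)  001-0  0011-(✓)  1-000  10-00  100-0  1000-
size-2^2 implicants → 00-1-
Unchecked terms (primes): -0010, -0100, 0-010, 0-111, 00-1-, 001-0, 1-000, 10-00, 100-0, 1000-, 11011, 11101
Minterm coverage:
  m2 ⊆ -0010,0-010,00-1-
  m4 ⊆ -0100,001-0
  m6 ⊆ 00-1-,001-0
  m7 ⊆ 0-111,00-1-
  m10 ⊆ 0-010 [E]
  m16 ⊆ 1-000,10-00,100-0,1000-
  m18 ⊆ -0010,100-0
  m20 ⊆ -0100,10-00
  m24 ⊆ 1-000 [E]
  m27 ⊆ 11011 [E]
  m29 ⊆ 11101 [E]
E = {0-010, 1-000, 11011, 11101}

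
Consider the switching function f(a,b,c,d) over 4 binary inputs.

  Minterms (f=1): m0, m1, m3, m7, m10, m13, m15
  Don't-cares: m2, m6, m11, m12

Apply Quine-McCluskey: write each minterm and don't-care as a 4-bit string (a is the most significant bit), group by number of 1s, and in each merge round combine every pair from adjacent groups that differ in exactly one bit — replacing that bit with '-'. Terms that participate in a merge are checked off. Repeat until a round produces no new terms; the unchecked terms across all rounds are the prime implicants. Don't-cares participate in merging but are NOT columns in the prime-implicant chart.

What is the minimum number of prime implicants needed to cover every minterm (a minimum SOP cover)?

4

Round 0: 0000✓ 0001✓ 0010✓ 0011✓ 0110✓ 0111✓ 1010✓ 1011✓ 1100✓ 1101✓ 1111✓
Round 1: -010✓ -011✓ -111✓ 0-10✓ 0-11✓ 00-0✓ 00-1✓ 000-✓ 001-✓ 011-✓ 1-11✓ 101-✓ 11-1 110-
Round 2: --11 -01- 0-1- 00--
PIs = {--11, -01-, 0-1-, 00--, 11-1, 110-}
Coverage chart:
  m0: 00-- ←essential
  m1: 00-- ←essential
  m3: --11,-01-,0-1-,00--
  m7: --11,0-1-
  m10: -01- ←essential
  m13: 11-1,110-
  m15: --11,11-1
Essential: -01-, 00--
Petrick residual → --11, 11-1
Min cover (4 terms): cd + b'c + a'b' + abd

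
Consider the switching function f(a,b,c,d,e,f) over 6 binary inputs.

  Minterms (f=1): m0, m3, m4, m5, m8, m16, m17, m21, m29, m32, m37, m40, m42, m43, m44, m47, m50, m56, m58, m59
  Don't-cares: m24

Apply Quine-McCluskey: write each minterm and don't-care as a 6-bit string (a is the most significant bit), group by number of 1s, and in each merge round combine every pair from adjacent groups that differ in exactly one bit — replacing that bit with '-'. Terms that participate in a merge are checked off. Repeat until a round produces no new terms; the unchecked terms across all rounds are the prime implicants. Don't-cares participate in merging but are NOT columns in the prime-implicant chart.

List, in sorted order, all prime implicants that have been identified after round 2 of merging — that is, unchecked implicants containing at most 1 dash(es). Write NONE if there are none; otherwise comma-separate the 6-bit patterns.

-00101, 0-0101, 000-00, 000011, 00010-, 01-101, 010-01, 01000-, 101-00, 101-11, 11-010

[col 0] 000000*, 000011, 000100*, 000101*, 001000*, 010000*, 010001*, 010101*, 011000*, 011101*, 100000*, 100101*, 101000*, 101010*, 101011*, 101100*, 101111*, 110010*, 111000*, 111010*, 111011*
[col 1] -00000*, -00101, -01000*, -11000*, 0-0000*, 0-0101, 0-1000*, 00-000*, 000-00, 00010-, 01-000*, 01-101, 010-01, 01000-, 1-1000*, 1-1010*, 1-1011*, 10-000*, 101-00, 101-11, 1010-0*, 10101-*, 11-010, 1110-0*, 11101-*
[col 2] --1000, -0-000, 0--000, 1-10-0, 1-101-
Prime implicants: --1000, -0-000, -00101, 0--000, 0-0101, 000-00, 000011, 00010-, 01-101, 010-01, 01000-, 1-10-0, 1-101-, 101-00, 101-11, 11-010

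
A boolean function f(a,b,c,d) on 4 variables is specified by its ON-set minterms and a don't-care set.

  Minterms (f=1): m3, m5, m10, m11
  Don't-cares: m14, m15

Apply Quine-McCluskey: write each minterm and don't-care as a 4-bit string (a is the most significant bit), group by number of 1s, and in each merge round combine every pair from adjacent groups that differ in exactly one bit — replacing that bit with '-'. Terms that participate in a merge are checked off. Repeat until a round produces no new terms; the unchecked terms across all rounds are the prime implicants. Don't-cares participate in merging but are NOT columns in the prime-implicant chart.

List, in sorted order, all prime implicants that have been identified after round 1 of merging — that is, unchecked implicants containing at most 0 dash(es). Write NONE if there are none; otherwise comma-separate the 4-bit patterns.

Round 0: 0011✓ 0101 1010✓ 1011✓ 1110✓ 1111✓
Round 1: -011 1-10✓ 1-11✓ 101-✓ 111-✓
Round 2: 1-1-
PIs = {-011, 0101, 1-1-}

0101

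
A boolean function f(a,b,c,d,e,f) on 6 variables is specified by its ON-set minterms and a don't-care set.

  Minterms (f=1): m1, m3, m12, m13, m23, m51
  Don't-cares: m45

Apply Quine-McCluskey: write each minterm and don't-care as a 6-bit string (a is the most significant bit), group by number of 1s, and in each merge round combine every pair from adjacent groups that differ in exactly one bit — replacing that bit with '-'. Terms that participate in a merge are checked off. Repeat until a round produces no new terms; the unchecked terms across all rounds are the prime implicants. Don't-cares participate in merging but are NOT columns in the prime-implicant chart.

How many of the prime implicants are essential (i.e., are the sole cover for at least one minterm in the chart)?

4

Round 0: 000001✓ 000011✓ 001100✓ 001101✓ 010111 101101✓ 110011
Round 1: -01101 0000-1 00110-
PIs = {-01101, 0000-1, 00110-, 010111, 110011}
Coverage chart:
  m1: 0000-1 ←essential
  m3: 0000-1 ←essential
  m12: 00110- ←essential
  m13: -01101,00110-
  m23: 010111 ←essential
  m51: 110011 ←essential
Essential: 0000-1, 00110-, 010111, 110011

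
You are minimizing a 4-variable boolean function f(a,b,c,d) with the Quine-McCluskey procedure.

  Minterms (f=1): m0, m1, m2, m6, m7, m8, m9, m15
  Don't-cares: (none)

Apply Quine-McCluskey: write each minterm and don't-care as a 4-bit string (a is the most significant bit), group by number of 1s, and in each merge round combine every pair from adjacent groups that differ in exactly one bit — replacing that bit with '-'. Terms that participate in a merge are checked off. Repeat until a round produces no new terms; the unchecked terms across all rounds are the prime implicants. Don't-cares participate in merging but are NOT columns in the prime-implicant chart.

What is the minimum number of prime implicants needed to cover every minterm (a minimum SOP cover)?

Round 0: 0000✓ 0001✓ 0010✓ 0110✓ 0111✓ 1000✓ 1001✓ 1111✓
Round 1: -000✓ -001✓ -111 0-10 00-0 000-✓ 011- 100-✓
Round 2: -00-
PIs = {-00-, -111, 0-10, 00-0, 011-}
Coverage chart:
  m0: -00-,00-0
  m1: -00- ←essential
  m2: 0-10,00-0
  m6: 0-10,011-
  m7: -111,011-
  m8: -00- ←essential
  m9: -00- ←essential
  m15: -111 ←essential
Essential: -00-, -111
Petrick residual → 0-10
Min cover (3 terms): b'c' + bcd + a'cd'

3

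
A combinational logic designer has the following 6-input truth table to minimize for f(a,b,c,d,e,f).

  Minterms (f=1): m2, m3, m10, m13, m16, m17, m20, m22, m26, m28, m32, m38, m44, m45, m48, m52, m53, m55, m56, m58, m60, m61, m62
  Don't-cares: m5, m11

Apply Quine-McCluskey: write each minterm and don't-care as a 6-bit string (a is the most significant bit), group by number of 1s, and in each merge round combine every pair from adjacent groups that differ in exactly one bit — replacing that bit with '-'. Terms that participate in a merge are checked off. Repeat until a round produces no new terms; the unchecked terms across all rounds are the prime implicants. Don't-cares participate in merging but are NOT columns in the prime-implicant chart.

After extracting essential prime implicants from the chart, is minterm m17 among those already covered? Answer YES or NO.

YES

size-2^0 implicants → 000010(✓)  000011(✓)  000101(✓)  001010(✓)  001011(✓)  001101(✓)  010000(✓)  010001(✓)  010100(✓)  010110(✓)  011010(✓)  011100(✓)  100000(✓)  100110  101100(✓)  101101(✓)  110000(✓)  110100(✓)  110101(✓)  110111(✓)  111000(✓)  111010(✓)  111100(✓)  111101(✓)  111110(✓)
size-2^1 implicants → -01101  -10000(✓)  -10100(✓)  -11010  -11100(✓)  0-1010  00-010(✓)  00-011(✓)  00-101  00001-(✓)  00101-(✓)  01-100(✓)  010-00(✓)  01000-  0101-0  1-0000  1-1100(✓)  1-1101(✓)  10110-(✓)  11-000(✓)  11-100(✓)  11-101(✓)  110-00(✓)  1101-1  11010-(✓)  111-00(✓)  111-10(✓)  1110-0(✓)  1111-0(✓)  11110-(✓)
size-2^2 implicants → -1-100  -10-00  00-01-  1-110-  11--00  11-10-  111--0
Unchecked terms (primes): -01101, -1-100, -10-00, -11010, 0-1010, 00-01-, 00-101, 01000-, 0101-0, 1-0000, 1-110-, 100110, 11--00, 11-10-, 1101-1, 111--0
Minterm coverage:
  m2 ⊆ 00-01- [E]
  m3 ⊆ 00-01- [E]
  m10 ⊆ 0-1010,00-01-
  m13 ⊆ -01101,00-101
  m16 ⊆ -10-00,01000-
  m17 ⊆ 01000- [E]
  m20 ⊆ -1-100,-10-00,0101-0
  m22 ⊆ 0101-0 [E]
  m26 ⊆ -11010,0-1010
  m28 ⊆ -1-100 [E]
  m32 ⊆ 1-0000 [E]
  m38 ⊆ 100110 [E]
  m44 ⊆ 1-110- [E]
  m45 ⊆ -01101,1-110-
  m48 ⊆ -10-00,1-0000,11--00
  m52 ⊆ -1-100,-10-00,11--00,11-10-
  m53 ⊆ 11-10-,1101-1
  m55 ⊆ 1101-1 [E]
  m56 ⊆ 11--00,111--0
  m58 ⊆ -11010,111--0
  m60 ⊆ -1-100,1-110-,11--00,11-10-,111--0
  m61 ⊆ 1-110-,11-10-
  m62 ⊆ 111--0 [E]
E = {-1-100, 00-01-, 01000-, 0101-0, 1-0000, 1-110-, 100110, 1101-1, 111--0}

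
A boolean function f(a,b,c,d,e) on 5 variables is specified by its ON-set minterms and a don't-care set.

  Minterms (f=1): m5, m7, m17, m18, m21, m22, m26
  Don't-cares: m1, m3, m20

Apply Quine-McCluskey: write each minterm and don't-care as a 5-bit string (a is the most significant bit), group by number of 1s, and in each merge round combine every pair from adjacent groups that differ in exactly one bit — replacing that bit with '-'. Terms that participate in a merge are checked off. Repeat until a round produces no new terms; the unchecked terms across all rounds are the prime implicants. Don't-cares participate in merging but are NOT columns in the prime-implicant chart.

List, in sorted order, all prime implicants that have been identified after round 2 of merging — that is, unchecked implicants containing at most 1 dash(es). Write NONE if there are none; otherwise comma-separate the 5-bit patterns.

1-010, 10-10, 101-0, 1010-

size-2^0 implicants → 00001(✓)  00011(✓)  00101(✓)  00111(✓)  10001(✓)  10010(✓)  10100(✓)  10101(✓)  10110(✓)  11010(✓)
size-2^1 implicants → -0001(✓)  -0101(✓)  00-01(✓)  00-11(✓)  000-1(✓)  001-1(✓)  1-010  10-01(✓)  10-10  101-0  1010-
size-2^2 implicants → -0-01  00--1
Unchecked terms (primes): -0-01, 00--1, 1-010, 10-10, 101-0, 1010-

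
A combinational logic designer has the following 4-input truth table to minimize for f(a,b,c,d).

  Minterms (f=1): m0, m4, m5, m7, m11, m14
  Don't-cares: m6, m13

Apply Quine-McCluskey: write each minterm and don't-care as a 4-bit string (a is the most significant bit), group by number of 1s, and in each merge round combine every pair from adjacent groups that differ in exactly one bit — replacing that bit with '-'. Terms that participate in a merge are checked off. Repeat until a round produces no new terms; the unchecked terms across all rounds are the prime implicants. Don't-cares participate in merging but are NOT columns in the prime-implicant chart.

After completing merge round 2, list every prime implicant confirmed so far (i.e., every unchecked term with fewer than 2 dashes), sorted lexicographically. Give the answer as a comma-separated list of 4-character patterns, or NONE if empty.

-101, -110, 0-00, 1011

size-2^0 implicants → 0000(✓)  0100(✓)  0101(✓)  0110(✓)  0111(✓)  1011  1101(✓)  1110(✓)
size-2^1 implicants → -101  -110  0-00  01-0(✓)  01-1(✓)  010-(✓)  011-(✓)
size-2^2 implicants → 01--
Unchecked terms (primes): -101, -110, 0-00, 01--, 1011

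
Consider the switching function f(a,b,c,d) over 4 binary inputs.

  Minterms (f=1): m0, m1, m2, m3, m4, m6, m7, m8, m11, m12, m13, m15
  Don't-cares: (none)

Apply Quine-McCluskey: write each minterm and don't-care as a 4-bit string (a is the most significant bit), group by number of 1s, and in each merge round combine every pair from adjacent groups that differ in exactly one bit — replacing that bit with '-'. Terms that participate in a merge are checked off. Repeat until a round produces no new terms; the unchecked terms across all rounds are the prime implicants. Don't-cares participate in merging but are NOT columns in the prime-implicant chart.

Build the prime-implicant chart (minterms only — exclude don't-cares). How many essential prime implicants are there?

3

[col 0] 0000*, 0001*, 0010*, 0011*, 0100*, 0110*, 0111*, 1000*, 1011*, 1100*, 1101*, 1111*
[col 1] -000*, -011*, -100*, -111*, 0-00*, 0-10*, 0-11*, 00-0*, 00-1*, 000-*, 001-*, 01-0*, 011-*, 1-00*, 1-11*, 11-1, 110-
[col 2] --00, --11, 0--0, 0-1-, 00--
Prime implicants: --00, --11, 0--0, 0-1-, 00--, 11-1, 110-
PI chart (minterm → PIs covering it):
  0 | --00,0--0,00--
  1 | 00--  (sole → essential)
  2 | 0--0,0-1-,00--
  3 | --11,0-1-,00--
  4 | --00,0--0
  6 | 0--0,0-1-
  7 | --11,0-1-
  8 | --00  (sole → essential)
  11 | --11  (sole → essential)
  12 | --00,110-
  13 | 11-1,110-
  15 | --11,11-1
Essential prime implicants: --00, --11, 00--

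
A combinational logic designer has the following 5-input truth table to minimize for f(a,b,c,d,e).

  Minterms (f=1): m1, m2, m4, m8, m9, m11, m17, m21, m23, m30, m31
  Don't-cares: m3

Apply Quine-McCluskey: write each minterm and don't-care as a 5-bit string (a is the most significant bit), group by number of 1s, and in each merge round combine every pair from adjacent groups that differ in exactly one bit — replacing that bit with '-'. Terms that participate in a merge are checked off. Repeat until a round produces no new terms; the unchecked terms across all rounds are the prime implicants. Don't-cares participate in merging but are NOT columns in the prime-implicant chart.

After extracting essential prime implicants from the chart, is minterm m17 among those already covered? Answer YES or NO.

NO

Round 0: 00001✓ 00010✓ 00011✓ 00100 01000✓ 01001✓ 01011✓ 10001✓ 10101✓ 10111✓ 11110✓ 11111✓
Round 1: -0001 0-001✓ 0-011✓ 000-1✓ 0001- 010-1✓ 0100- 1-111 10-01 101-1 1111-
Round 2: 0-0-1
PIs = {-0001, 0-0-1, 0001-, 00100, 0100-, 1-111, 10-01, 101-1, 1111-}
Coverage chart:
  m1: -0001,0-0-1
  m2: 0001- ←essential
  m4: 00100 ←essential
  m8: 0100- ←essential
  m9: 0-0-1,0100-
  m11: 0-0-1 ←essential
  m17: -0001,10-01
  m21: 10-01,101-1
  m23: 1-111,101-1
  m30: 1111- ←essential
  m31: 1-111,1111-
Essential: 0-0-1, 0001-, 00100, 0100-, 1111-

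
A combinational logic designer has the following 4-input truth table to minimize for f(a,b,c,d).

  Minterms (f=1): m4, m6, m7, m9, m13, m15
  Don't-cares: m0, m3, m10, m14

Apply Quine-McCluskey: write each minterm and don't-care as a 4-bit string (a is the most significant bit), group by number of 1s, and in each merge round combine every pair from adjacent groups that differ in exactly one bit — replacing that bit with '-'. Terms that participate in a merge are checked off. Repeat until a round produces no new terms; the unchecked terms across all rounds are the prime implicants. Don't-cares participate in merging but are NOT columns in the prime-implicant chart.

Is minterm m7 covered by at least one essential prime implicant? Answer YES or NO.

size-2^0 implicants → 0000(✓)  0011(✓)  0100(✓)  0110(✓)  0111(✓)  1001(✓)  1010(✓)  1101(✓)  1110(✓)  1111(✓)
size-2^1 implicants → -110(✓)  -111(✓)  0-00  0-11  01-0  011-(✓)  1-01  1-10  11-1  111-(✓)
size-2^2 implicants → -11-
Unchecked terms (primes): -11-, 0-00, 0-11, 01-0, 1-01, 1-10, 11-1
Minterm coverage:
  m4 ⊆ 0-00,01-0
  m6 ⊆ -11-,01-0
  m7 ⊆ -11-,0-11
  m9 ⊆ 1-01 [E]
  m13 ⊆ 1-01,11-1
  m15 ⊆ -11-,11-1
E = {1-01}

NO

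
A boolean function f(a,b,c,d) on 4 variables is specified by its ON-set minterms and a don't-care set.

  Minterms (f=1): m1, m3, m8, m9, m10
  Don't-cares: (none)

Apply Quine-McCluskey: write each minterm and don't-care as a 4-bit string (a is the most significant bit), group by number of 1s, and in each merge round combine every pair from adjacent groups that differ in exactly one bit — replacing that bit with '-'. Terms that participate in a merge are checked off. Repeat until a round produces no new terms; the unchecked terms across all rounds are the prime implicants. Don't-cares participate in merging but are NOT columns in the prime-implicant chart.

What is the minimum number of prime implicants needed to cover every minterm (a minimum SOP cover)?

[col 0] 0001*, 0011*, 1000*, 1001*, 1010*
[col 1] -001, 00-1, 10-0, 100-
Prime implicants: -001, 00-1, 10-0, 100-
PI chart (minterm → PIs covering it):
  1 | -001,00-1
  3 | 00-1  (sole → essential)
  8 | 10-0,100-
  9 | -001,100-
  10 | 10-0  (sole → essential)
Essential prime implicants: 00-1, 10-0
Petrick residual → -001
Minimum SOP uses 3 PIs: b'c'd + a'b'd + ab'd'

3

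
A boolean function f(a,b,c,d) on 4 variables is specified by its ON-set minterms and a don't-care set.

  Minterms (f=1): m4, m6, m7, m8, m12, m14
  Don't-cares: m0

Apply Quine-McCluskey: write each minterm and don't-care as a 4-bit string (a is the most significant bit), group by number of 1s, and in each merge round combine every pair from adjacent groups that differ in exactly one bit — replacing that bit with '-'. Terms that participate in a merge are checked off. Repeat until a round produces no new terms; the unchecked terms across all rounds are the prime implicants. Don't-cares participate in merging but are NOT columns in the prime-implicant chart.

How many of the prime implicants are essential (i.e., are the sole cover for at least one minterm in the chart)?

3

size-2^0 implicants → 0000(✓)  0100(✓)  0110(✓)  0111(✓)  1000(✓)  1100(✓)  1110(✓)
size-2^1 implicants → -000(✓)  -100(✓)  -110(✓)  0-00(✓)  01-0(✓)  011-  1-00(✓)  11-0(✓)
size-2^2 implicants → --00  -1-0
Unchecked terms (primes): --00, -1-0, 011-
Minterm coverage:
  m4 ⊆ --00,-1-0
  m6 ⊆ -1-0,011-
  m7 ⊆ 011- [E]
  m8 ⊆ --00 [E]
  m12 ⊆ --00,-1-0
  m14 ⊆ -1-0 [E]
E = {--00, -1-0, 011-}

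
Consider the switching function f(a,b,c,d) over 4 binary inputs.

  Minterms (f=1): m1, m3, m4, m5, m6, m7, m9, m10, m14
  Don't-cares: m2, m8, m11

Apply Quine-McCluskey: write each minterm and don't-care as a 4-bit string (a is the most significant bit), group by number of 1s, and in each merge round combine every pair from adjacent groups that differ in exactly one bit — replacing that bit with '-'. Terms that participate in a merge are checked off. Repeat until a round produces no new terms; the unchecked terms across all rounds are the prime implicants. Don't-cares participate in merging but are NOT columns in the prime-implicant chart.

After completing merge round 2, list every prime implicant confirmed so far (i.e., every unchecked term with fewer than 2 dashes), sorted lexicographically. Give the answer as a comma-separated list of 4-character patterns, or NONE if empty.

NONE

[col 0] 0001*, 0010*, 0011*, 0100*, 0101*, 0110*, 0111*, 1000*, 1001*, 1010*, 1011*, 1110*
[col 1] -001*, -010*, -011*, -110*, 0-01*, 0-10*, 0-11*, 00-1*, 001-*, 01-0*, 01-1*, 010-*, 011-*, 1-10*, 10-0*, 10-1*, 100-*, 101-*
[col 2] --10, -0-1, -01-, 0--1, 0-1-, 01--, 10--
Prime implicants: --10, -0-1, -01-, 0--1, 0-1-, 01--, 10--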